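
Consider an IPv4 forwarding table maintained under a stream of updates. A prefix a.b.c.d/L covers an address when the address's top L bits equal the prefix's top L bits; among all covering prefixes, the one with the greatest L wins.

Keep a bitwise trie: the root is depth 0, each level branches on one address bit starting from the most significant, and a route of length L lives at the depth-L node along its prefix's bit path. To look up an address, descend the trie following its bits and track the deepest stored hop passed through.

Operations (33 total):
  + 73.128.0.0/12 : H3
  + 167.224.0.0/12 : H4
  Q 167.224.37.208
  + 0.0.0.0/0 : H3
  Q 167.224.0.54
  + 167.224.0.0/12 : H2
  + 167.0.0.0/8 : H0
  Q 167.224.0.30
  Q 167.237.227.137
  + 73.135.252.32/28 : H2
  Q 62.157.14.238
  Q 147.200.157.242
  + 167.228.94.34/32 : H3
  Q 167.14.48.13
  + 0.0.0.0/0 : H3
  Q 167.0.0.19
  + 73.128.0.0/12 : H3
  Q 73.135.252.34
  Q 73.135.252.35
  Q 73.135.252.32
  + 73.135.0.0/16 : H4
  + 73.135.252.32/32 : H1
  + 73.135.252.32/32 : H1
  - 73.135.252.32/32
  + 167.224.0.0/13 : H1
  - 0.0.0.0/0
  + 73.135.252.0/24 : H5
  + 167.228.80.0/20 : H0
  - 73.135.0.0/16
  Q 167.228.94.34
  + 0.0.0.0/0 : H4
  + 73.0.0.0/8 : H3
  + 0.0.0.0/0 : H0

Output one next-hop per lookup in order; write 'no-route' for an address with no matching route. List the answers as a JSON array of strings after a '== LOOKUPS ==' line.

Apply in order:
  add 73.128.0.0/12 -> H3 at depth 12
  add 167.224.0.0/12 -> H4 at depth 12
  lookup 167.224.37.208: bits 101001111110 walk d0:-→d1:-→d2:-→d3:-→d4:-→d5:-→d6:-→d7:-→d8:-→d9:-→d10:-→d11:-→d12:H4 -> H4
  add 0.0.0.0/0 -> H3 at depth 0
  lookup 167.224.0.54: bits 101001111110 walk d0:H3→d1:-→d2:-→d3:-→d4:-→d5:-→d6:-→d7:-→d8:-→d9:-→d10:-→d11:-→d12:H4 -> H4
  add 167.224.0.0/12 -> H2 at depth 12
  add 167.0.0.0/8 -> H0 at depth 8
  lookup 167.224.0.30: bits 101001111110 walk d0:H3→d1:-→d2:-→d3:-→d4:-→d5:-→d6:-→d7:-→d8:H0→d9:-→d10:-→d11:-→d12:H2 -> H2
  lookup 167.237.227.137: bits 101001111110 walk d0:H3→d1:-→d2:-→d3:-→d4:-→d5:-→d6:-→d7:-→d8:H0→d9:-→d10:-→d11:-→d12:H2 -> H2
  add 73.135.252.32/28 -> H2 at depth 28
  lookup 62.157.14.238: bits 0 walk d0:H3→d1:- -> H3
  lookup 147.200.157.242: bits 10 walk d0:H3→d1:-→d2:- -> H3
  add 167.228.94.34/32 -> H3 at depth 32
  lookup 167.14.48.13: bits 10100111 walk d0:H3→d1:-→d2:-→d3:-→d4:-→d5:-→d6:-→d7:-→d8:H0 -> H0
  add 0.0.0.0/0 -> H3 at depth 0
  lookup 167.0.0.19: bits 10100111 walk d0:H3→d1:-→d2:-→d3:-→d4:-→d5:-→d6:-→d7:-→d8:H0 -> H0
  add 73.128.0.0/12 -> H3 at depth 12
  lookup 73.135.252.34: bits 0100100110000111111111000010 walk d0:H3→d1:-→d2:-→d3:-→d4:-→d5:-→d6:-→d7:-→d8:-→d9:-→d10:-→d11:-→d12:H3→d13:-→d14:-→d15:-→d16:-→d17:-→d18:-→d19:-→d20:-→d21:-→d22:-→d23:-→d24:-→d25:-→d26:-→d27:-→d28:H2 -> H2
  lookup 73.135.252.35: bits 0100100110000111111111000010 walk d0:H3→d1:-→d2:-→d3:-→d4:-→d5:-→d6:-→d7:-→d8:-→d9:-→d10:-→d11:-→d12:H3→d13:-→d14:-→d15:-→d16:-→d17:-→d18:-→d19:-→d20:-→d21:-→d22:-→d23:-→d24:-→d25:-→d26:-→d27:-→d28:H2 -> H2
  lookup 73.135.252.32: bits 0100100110000111111111000010 walk d0:H3→d1:-→d2:-→d3:-→d4:-→d5:-→d6:-→d7:-→d8:-→d9:-→d10:-→d11:-→d12:H3→d13:-→d14:-→d15:-→d16:-→d17:-→d18:-→d19:-→d20:-→d21:-→d22:-→d23:-→d24:-→d25:-→d26:-→d27:-→d28:H2 -> H2
  add 73.135.0.0/16 -> H4 at depth 16
  add 73.135.252.32/32 -> H1 at depth 32
  add 73.135.252.32/32 -> H1 at depth 32
  - 73.135.252.32/32 clear@32
  add 167.224.0.0/13 -> H1 at depth 13
  - 0.0.0.0/0 clear@0
  add 73.135.252.0/24 -> H5 at depth 24
  add 167.228.80.0/20 -> H0 at depth 20
  - 73.135.0.0/16 clear@16
  lookup 167.228.94.34: bits 10100111111001000101111000100010 walk d0:-→d1:-→d2:-→d3:-→d4:-→d5:-→d6:-→d7:-→d8:H0→d9:-→d10:-→d11:-→d12:H2→d13:H1→d14:-→d15:-→d16:-→d17:-→d18:-→d19:-→d20:H0→d21:-→d22:-→d23:-→d24:-→d25:-→d26:-→d27:-→d28:-→d29:-→d30:-→d31:-→d32:H3 -> H3
  add 0.0.0.0/0 -> H4 at depth 0
  add 73.0.0.0/8 -> H3 at depth 8
  add 0.0.0.0/0 -> H0 at depth 0

== LOOKUPS ==
["H4","H4","H2","H2","H3","H3","H0","H0","H2","H2","H2","H3"]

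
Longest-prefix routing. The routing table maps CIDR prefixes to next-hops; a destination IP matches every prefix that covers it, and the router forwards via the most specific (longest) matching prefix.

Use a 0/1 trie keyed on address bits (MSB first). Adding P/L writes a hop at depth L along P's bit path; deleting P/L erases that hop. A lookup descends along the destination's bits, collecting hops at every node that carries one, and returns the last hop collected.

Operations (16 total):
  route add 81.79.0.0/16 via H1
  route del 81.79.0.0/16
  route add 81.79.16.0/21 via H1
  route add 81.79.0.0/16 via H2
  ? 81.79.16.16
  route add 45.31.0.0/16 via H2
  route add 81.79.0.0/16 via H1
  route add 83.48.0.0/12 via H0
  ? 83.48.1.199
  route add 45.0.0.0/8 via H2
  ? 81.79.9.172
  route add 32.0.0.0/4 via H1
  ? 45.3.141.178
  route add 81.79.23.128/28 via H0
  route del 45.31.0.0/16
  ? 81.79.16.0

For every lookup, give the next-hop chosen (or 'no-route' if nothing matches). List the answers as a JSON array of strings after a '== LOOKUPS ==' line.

Process each operation:
  + 81.79.0.0/16 (H1) depth=16
  del 81.79.0.0/16 (clear depth 16)
  + 81.79.16.0/21 (H1) depth=21
  + 81.79.0.0/16 (H2) depth=16
  lookup 81.79.16.16: bits 010100010100111100010 walk d0:-→d1:-→d2:-→d3:-→d4:-→d5:-→d6:-→d7:-→d8:-→d9:-→d10:-→d11:-→d12:-→d13:-→d14:-→d15:-→d16:H2→d17:-→d18:-→d19:-→d20:-→d21:H1 -> H1
  + 45.31.0.0/16 (H2) depth=16
  + 81.79.0.0/16 (H1) depth=16
  + 83.48.0.0/12 (H0) depth=12
  lookup 83.48.1.199: bits 010100110011 walk d0:-→d1:-→d2:-→d3:-→d4:-→d5:-→d6:-→d7:-→d8:-→d9:-→d10:-→d11:-→d12:H0 -> H0
  + 45.0.0.0/8 (H2) depth=8
  lookup 81.79.9.172: bits 0101000101001111000 walk d0:-→d1:-→d2:-→d3:-→d4:-→d5:-→d6:-→d7:-→d8:-→d9:-→d10:-→d11:-→d12:-→d13:-→d14:-→d15:-→d16:H1→d17:-→d18:-→d19:- -> H1
  + 32.0.0.0/4 (H1) depth=4
  lookup 45.3.141.178: bits 00101101000 walk d0:-→d1:-→d2:-→d3:-→d4:H1→d5:-→d6:-→d7:-→d8:H2→d9:-→d10:-→d11:- -> H2
  + 81.79.23.128/28 (H0) depth=28
  del 45.31.0.0/16 (clear depth 16)
  lookup 81.79.16.0: bits 010100010100111100010 walk d0:-→d1:-→d2:-→d3:-→d4:-→d5:-→d6:-→d7:-→d8:-→d9:-→d10:-→d11:-→d12:-→d13:-→d14:-→d15:-→d16:H1→d17:-→d18:-→d19:-→d20:-→d21:H1 -> H1

== LOOKUPS ==
["H1","H0","H1","H2","H1"]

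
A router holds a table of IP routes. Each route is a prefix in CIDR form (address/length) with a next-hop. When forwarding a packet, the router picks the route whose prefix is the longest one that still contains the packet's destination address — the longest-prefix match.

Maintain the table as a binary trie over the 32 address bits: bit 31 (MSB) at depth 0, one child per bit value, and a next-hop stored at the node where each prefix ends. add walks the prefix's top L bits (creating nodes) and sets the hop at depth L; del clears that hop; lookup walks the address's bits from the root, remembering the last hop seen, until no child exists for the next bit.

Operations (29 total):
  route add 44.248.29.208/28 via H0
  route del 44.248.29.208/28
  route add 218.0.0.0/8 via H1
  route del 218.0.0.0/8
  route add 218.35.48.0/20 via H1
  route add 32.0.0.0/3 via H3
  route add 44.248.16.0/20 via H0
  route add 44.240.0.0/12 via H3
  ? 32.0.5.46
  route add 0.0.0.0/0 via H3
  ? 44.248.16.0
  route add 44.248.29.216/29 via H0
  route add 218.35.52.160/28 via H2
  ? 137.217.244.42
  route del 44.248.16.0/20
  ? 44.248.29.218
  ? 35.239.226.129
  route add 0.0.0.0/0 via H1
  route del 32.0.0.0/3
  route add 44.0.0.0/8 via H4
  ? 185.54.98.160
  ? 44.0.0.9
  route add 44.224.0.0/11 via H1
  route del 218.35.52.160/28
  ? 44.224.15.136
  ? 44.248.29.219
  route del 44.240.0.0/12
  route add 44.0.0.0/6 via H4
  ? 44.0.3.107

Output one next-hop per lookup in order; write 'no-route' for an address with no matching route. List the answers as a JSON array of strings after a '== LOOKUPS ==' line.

Apply in order:
  add 44.248.29.208/28 -> H0 at depth 28
  - 44.248.29.208/28 clear@28
  add 218.0.0.0/8 -> H1 at depth 8
  - 218.0.0.0/8 clear@8
  add 218.35.48.0/20 -> H1 at depth 20
  add 32.0.0.0/3 -> H3 at depth 3
  add 44.248.16.0/20 -> H0 at depth 20
  add 44.240.0.0/12 -> H3 at depth 12
  Q 32.0.5.46: descend 0010 ; hops seen [H3] ; pick H3
  add 0.0.0.0/0 -> H3 at depth 0
  Q 44.248.16.0: descend 00101100111110000001 ; hops seen [H3,H3,H3,H0] ; pick H0
  add 44.248.29.216/29 -> H0 at depth 29
  add 218.35.52.160/28 -> H2 at depth 28
  Q 137.217.244.42: descend 1 ; hops seen [H3] ; pick H3
  - 44.248.16.0/20 clear@20
  Q 44.248.29.218: descend 00101100111110000001110111011 ; hops seen [H3,H3,H3,H0] ; pick H0
  Q 35.239.226.129: descend 0010 ; hops seen [H3,H3] ; pick H3
  add 0.0.0.0/0 -> H1 at depth 0
  - 32.0.0.0/3 clear@3
  add 44.0.0.0/8 -> H4 at depth 8
  Q 185.54.98.160: descend 1 ; hops seen [H1] ; pick H1
  Q 44.0.0.9: descend 00101100 ; hops seen [H1,H4] ; pick H4
  add 44.224.0.0/11 -> H1 at depth 11
  - 218.35.52.160/28 clear@28
  Q 44.224.15.136: descend 00101100111 ; hops seen [H1,H4,H1] ; pick H1
  Q 44.248.29.219: descend 00101100111110000001110111011 ; hops seen [H1,H4,H1,H3,H0] ; pick H0
  - 44.240.0.0/12 clear@12
  add 44.0.0.0/6 -> H4 at depth 6
  Q 44.0.3.107: descend 00101100 ; hops seen [H1,H4,H4] ; pick H4

== LOOKUPS ==
["H3","H0","H3","H0","H3","H1","H4","H1","H0","H4"]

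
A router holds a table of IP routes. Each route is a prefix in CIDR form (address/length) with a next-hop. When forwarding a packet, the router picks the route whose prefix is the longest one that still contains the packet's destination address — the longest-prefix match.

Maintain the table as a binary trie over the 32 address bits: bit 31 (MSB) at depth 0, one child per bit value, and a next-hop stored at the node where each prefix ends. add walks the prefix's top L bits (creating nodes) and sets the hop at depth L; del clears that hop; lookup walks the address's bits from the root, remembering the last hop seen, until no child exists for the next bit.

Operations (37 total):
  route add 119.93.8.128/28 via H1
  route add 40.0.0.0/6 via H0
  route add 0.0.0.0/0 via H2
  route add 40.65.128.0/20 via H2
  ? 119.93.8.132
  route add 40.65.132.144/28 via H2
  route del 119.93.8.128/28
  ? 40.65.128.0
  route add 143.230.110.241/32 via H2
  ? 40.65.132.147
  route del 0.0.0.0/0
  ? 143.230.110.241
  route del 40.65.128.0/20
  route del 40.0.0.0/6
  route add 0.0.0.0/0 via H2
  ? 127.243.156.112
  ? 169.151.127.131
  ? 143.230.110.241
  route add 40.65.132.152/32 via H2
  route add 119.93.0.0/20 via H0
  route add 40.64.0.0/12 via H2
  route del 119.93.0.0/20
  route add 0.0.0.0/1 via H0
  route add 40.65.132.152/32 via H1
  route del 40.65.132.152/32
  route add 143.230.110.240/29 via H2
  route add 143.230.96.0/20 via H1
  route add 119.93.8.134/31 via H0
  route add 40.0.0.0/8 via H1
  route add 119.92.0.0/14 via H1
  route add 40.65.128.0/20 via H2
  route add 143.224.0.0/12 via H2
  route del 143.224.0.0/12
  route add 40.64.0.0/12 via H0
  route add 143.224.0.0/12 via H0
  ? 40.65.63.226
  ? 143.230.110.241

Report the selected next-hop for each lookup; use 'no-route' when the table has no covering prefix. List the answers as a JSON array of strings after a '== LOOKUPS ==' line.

Apply in order:
  add 119.93.8.128/28 -> H1 at depth 28
  add 40.0.0.0/6 -> H0 at depth 6
  add 0.0.0.0/0 -> H2 at depth 0
  add 40.65.128.0/20 -> H2 at depth 20
  Q 119.93.8.132: descend 0111011101011101000010001000 ; hops seen [H2,H1] ; pick H1
  add 40.65.132.144/28 -> H2 at depth 28
  - 119.93.8.128/28 clear@28
  Q 40.65.128.0: descend 001010000100000110000 ; hops seen [H2,H0,H2] ; pick H2
  add 143.230.110.241/32 -> H2 at depth 32
  Q 40.65.132.147: descend 0010100001000001100001001001 ; hops seen [H2,H0,H2,H2] ; pick H2
  - 0.0.0.0/0 clear@0
  Q 143.230.110.241: descend 10001111111001100110111011110001 ; hops seen [H2] ; pick H2
  - 40.65.128.0/20 clear@20
  - 40.0.0.0/6 clear@6
  add 0.0.0.0/0 -> H2 at depth 0
  Q 127.243.156.112: descend 0111 ; hops seen [H2] ; pick H2
  Q 169.151.127.131: descend 10 ; hops seen [H2] ; pick H2
  Q 143.230.110.241: descend 10001111111001100110111011110001 ; hops seen [H2,H2] ; pick H2
  add 40.65.132.152/32 -> H2 at depth 32
  add 119.93.0.0/20 -> H0 at depth 20
  add 40.64.0.0/12 -> H2 at depth 12
  - 119.93.0.0/20 clear@20
  add 0.0.0.0/1 -> H0 at depth 1
  add 40.65.132.152/32 -> H1 at depth 32
  - 40.65.132.152/32 clear@32
  add 143.230.110.240/29 -> H2 at depth 29
  add 143.230.96.0/20 -> H1 at depth 20
  add 119.93.8.134/31 -> H0 at depth 31
  add 40.0.0.0/8 -> H1 at depth 8
  add 119.92.0.0/14 -> H1 at depth 14
  add 40.65.128.0/20 -> H2 at depth 20
  add 143.224.0.0/12 -> H2 at depth 12
  - 143.224.0.0/12 clear@12
  add 40.64.0.0/12 -> H0 at depth 12
  add 143.224.0.0/12 -> H0 at depth 12
  Q 40.65.63.226: descend 0010100001000001 ; hops seen [H2,H0,H1,H0] ; pick H0
  Q 143.230.110.241: descend 10001111111001100110111011110001 ; hops seen [H2,H0,H1,H2,H2] ; pick H2

== LOOKUPS ==
["H1","H2","H2","H2","H2","H2","H2","H0","H2"]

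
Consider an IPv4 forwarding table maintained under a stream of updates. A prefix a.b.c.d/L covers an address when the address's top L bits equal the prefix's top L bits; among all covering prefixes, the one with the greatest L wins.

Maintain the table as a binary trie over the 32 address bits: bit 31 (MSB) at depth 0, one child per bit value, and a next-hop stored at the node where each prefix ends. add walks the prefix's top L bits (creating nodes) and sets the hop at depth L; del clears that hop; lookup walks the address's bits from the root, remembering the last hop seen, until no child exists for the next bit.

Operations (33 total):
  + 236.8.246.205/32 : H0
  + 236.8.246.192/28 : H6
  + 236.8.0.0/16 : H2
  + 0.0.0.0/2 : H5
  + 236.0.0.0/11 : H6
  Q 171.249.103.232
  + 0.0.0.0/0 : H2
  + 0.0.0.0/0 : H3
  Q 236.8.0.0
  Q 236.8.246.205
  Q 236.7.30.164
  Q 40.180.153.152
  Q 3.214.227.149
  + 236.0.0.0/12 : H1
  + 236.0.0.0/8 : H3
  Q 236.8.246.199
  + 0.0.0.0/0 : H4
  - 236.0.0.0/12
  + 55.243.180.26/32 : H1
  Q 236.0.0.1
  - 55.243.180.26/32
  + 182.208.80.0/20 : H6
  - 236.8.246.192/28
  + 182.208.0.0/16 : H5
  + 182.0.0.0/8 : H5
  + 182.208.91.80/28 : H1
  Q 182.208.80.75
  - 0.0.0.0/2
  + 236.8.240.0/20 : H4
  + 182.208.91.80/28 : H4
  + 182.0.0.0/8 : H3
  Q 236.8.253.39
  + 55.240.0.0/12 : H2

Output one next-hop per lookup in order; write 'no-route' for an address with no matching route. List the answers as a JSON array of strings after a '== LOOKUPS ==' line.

Apply in order:
  add 236.8.246.205/32 -> H0 at depth 32
  add 236.8.246.192/28 -> H6 at depth 28
  add 236.8.0.0/16 -> H2 at depth 16
  add 0.0.0.0/2 -> H5 at depth 2
  add 236.0.0.0/11 -> H6 at depth 11
  ? 171.249.103.232  path d0:-→d1:-  best=no-route
  add 0.0.0.0/0 -> H2 at depth 0
  add 0.0.0.0/0 -> H3 at depth 0
  ? 236.8.0.0  path d0:H3→d1:-→d2:-→d3:-→d4:-→d5:-→d6:-→d7:-→d8:-→d9:-→d10:-→d11:H6→d12:-→d13:-→d14:-→d15:-→d16:H2  best=H2
  ? 236.8.246.205  path d0:H3→d1:-→d2:-→d3:-→d4:-→d5:-→d6:-→d7:-→d8:-→d9:-→d10:-→d11:H6→d12:-→d13:-→d14:-→d15:-→d16:H2→d17:-→d18:-→d19:-→d20:-→d21:-→d22:-→d23:-→d24:-→d25:-→d26:-→d27:-→d28:H6→d29:-→d30:-→d31:-→d32:H0  best=H0
  ? 236.7.30.164  path d0:H3→d1:-→d2:-→d3:-→d4:-→d5:-→d6:-→d7:-→d8:-→d9:-→d10:-→d11:H6→d12:-  best=H6
  ? 40.180.153.152  path d0:H3→d1:-→d2:H5  best=H5
  ? 3.214.227.149  path d0:H3→d1:-→d2:H5  best=H5
  add 236.0.0.0/12 -> H1 at depth 12
  add 236.0.0.0/8 -> H3 at depth 8
  ? 236.8.246.199  path d0:H3→d1:-→d2:-→d3:-→d4:-→d5:-→d6:-→d7:-→d8:H3→d9:-→d10:-→d11:H6→d12:H1→d13:-→d14:-→d15:-→d16:H2→d17:-→d18:-→d19:-→d20:-→d21:-→d22:-→d23:-→d24:-→d25:-→d26:-→d27:-→d28:H6  best=H6
  add 0.0.0.0/0 -> H4 at depth 0
  - 236.0.0.0/12 clear@12
  add 55.243.180.26/32 -> H1 at depth 32
  ? 236.0.0.1  path d0:H4→d1:-→d2:-→d3:-→d4:-→d5:-→d6:-→d7:-→d8:H3→d9:-→d10:-→d11:H6→d12:-  best=H6
  - 55.243.180.26/32 clear@32
  add 182.208.80.0/20 -> H6 at depth 20
  - 236.8.246.192/28 clear@28
  add 182.208.0.0/16 -> H5 at depth 16
  add 182.0.0.0/8 -> H5 at depth 8
  add 182.208.91.80/28 -> H1 at depth 28
  ? 182.208.80.75  path d0:H4→d1:-→d2:-→d3:-→d4:-→d5:-→d6:-→d7:-→d8:H5→d9:-→d10:-→d11:-→d12:-→d13:-→d14:-→d15:-→d16:H5→d17:-→d18:-→d19:-→d20:H6  best=H6
  - 0.0.0.0/2 clear@2
  add 236.8.240.0/20 -> H4 at depth 20
  add 182.208.91.80/28 -> H4 at depth 28
  add 182.0.0.0/8 -> H3 at depth 8
  ? 236.8.253.39  path d0:H4→d1:-→d2:-→d3:-→d4:-→d5:-→d6:-→d7:-→d8:H3→d9:-→d10:-→d11:H6→d12:-→d13:-→d14:-→d15:-→d16:H2→d17:-→d18:-→d19:-→d20:H4  best=H4
  add 55.240.0.0/12 -> H2 at depth 12

== LOOKUPS ==
["no-route","H2","H0","H6","H5","H5","H6","H6","H6","H4"]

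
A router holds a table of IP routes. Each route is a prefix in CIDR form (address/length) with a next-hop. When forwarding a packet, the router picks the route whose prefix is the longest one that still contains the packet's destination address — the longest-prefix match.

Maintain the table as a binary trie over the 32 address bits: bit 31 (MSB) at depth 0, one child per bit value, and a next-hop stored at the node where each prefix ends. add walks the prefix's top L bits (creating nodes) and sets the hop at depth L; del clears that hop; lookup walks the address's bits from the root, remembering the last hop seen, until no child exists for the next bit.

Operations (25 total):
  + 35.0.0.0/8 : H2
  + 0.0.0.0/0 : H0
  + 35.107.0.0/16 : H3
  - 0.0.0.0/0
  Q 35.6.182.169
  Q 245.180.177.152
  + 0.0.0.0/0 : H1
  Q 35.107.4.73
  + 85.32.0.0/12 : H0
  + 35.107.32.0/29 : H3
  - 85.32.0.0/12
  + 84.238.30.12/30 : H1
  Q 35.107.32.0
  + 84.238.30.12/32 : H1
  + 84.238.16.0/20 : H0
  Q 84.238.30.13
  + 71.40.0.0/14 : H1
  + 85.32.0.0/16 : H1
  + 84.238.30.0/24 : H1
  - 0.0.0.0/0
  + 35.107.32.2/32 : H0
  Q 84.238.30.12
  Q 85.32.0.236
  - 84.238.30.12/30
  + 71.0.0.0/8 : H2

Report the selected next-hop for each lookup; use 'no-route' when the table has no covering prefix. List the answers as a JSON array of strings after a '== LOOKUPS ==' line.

Apply in order:
  + 35.0.0.0/8 (H2) depth=8
  + 0.0.0.0/0 (H0) depth=0
  + 35.107.0.0/16 (H3) depth=16
  - 0.0.0.0/0 clear@0
  Q 35.6.182.169: descend 001000110 ; hops seen [H2] ; pick H2
  Q 245.180.177.152: descend ε ; hops seen [∅] ; pick no-route
  + 0.0.0.0/0 (H1) depth=0
  Q 35.107.4.73: descend 0010001101101011 ; hops seen [H1,H2,H3] ; pick H3
  + 85.32.0.0/12 (H0) depth=12
  + 35.107.32.0/29 (H3) depth=29
  - 85.32.0.0/12 clear@12
  + 84.238.30.12/30 (H1) depth=30
  Q 35.107.32.0: descend 00100011011010110010000000000 ; hops seen [H1,H2,H3,H3] ; pick H3
  + 84.238.30.12/32 (H1) depth=32
  + 84.238.16.0/20 (H0) depth=20
  Q 84.238.30.13: descend 0101010011101110000111100000110 ; hops seen [H1,H0,H1] ; pick H1
  + 71.40.0.0/14 (H1) depth=14
  + 85.32.0.0/16 (H1) depth=16
  + 84.238.30.0/24 (H1) depth=24
  - 0.0.0.0/0 clear@0
  + 35.107.32.2/32 (H0) depth=32
  Q 84.238.30.12: descend 01010100111011100001111000001100 ; hops seen [H0,H1,H1,H1] ; pick H1
  Q 85.32.0.236: descend 0101010100100000 ; hops seen [H1] ; pick H1
  - 84.238.30.12/30 clear@30
  + 71.0.0.0/8 (H2) depth=8

== LOOKUPS ==
["H2","no-route","H3","H3","H1","H1","H1"]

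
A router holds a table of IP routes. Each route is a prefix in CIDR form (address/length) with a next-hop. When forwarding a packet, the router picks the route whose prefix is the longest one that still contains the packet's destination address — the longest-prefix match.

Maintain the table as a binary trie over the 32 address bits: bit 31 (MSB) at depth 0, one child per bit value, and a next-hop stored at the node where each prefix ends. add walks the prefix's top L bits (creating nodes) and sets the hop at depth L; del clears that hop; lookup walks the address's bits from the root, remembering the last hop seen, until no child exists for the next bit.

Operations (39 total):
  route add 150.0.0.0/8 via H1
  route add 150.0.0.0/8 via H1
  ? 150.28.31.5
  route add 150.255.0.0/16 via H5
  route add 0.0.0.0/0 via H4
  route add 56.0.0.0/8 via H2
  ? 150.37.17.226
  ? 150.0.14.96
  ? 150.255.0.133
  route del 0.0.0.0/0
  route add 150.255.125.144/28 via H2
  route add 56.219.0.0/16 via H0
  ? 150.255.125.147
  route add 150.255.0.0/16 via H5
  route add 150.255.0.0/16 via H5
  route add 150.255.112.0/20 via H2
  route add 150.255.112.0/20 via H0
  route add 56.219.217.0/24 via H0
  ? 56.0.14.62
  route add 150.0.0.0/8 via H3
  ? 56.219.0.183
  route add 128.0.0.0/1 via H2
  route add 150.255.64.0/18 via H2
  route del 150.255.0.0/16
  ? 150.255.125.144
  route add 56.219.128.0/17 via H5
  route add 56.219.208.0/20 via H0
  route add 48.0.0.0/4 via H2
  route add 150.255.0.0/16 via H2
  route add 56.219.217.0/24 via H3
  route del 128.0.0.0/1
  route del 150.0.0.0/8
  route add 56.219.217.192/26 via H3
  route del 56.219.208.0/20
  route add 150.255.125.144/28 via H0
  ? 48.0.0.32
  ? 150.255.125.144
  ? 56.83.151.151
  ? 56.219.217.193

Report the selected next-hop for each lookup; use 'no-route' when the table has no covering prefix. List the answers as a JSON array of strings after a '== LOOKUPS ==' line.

Trace:
  + 150.0.0.0/8 (H1) depth=8
  + 150.0.0.0/8 (H1) depth=8
  lookup 150.28.31.5: bits 10010110 walk d0:-→d1:-→d2:-→d3:-→d4:-→d5:-→d6:-→d7:-→d8:H1 -> H1
  + 150.255.0.0/16 (H5) depth=16
  + 0.0.0.0/0 (H4) depth=0
  + 56.0.0.0/8 (H2) depth=8
  lookup 150.37.17.226: bits 10010110 walk d0:H4→d1:-→d2:-→d3:-→d4:-→d5:-→d6:-→d7:-→d8:H1 -> H1
  lookup 150.0.14.96: bits 10010110 walk d0:H4→d1:-→d2:-→d3:-→d4:-→d5:-→d6:-→d7:-→d8:H1 -> H1
  lookup 150.255.0.133: bits 1001011011111111 walk d0:H4→d1:-→d2:-→d3:-→d4:-→d5:-→d6:-→d7:-→d8:H1→d9:-→d10:-→d11:-→d12:-→d13:-→d14:-→d15:-→d16:H5 -> H5
  del 0.0.0.0/0 (clear depth 0)
  + 150.255.125.144/28 (H2) depth=28
  + 56.219.0.0/16 (H0) depth=16
  lookup 150.255.125.147: bits 1001011011111111011111011001 walk d0:-→d1:-→d2:-→d3:-→d4:-→d5:-→d6:-→d7:-→d8:H1→d9:-→d10:-→d11:-→d12:-→d13:-→d14:-→d15:-→d16:H5→d17:-→d18:-→d19:-→d20:-→d21:-→d22:-→d23:-→d24:-→d25:-→d26:-→d27:-→d28:H2 -> H2
  + 150.255.0.0/16 (H5) depth=16
  + 150.255.0.0/16 (H5) depth=16
  + 150.255.112.0/20 (H2) depth=20
  + 150.255.112.0/20 (H0) depth=20
  + 56.219.217.0/24 (H0) depth=24
  lookup 56.0.14.62: bits 00111000 walk d0:-→d1:-→d2:-→d3:-→d4:-→d5:-→d6:-→d7:-→d8:H2 -> H2
  + 150.0.0.0/8 (H3) depth=8
  lookup 56.219.0.183: bits 0011100011011011 walk d0:-→d1:-→d2:-→d3:-→d4:-→d5:-→d6:-→d7:-→d8:H2→d9:-→d10:-→d11:-→d12:-→d13:-→d14:-→d15:-→d16:H0 -> H0
  + 128.0.0.0/1 (H2) depth=1
  + 150.255.64.0/18 (H2) depth=18
  del 150.255.0.0/16 (clear depth 16)
  lookup 150.255.125.144: bits 1001011011111111011111011001 walk d0:-→d1:H2→d2:-→d3:-→d4:-→d5:-→d6:-→d7:-→d8:H3→d9:-→d10:-→d11:-→d12:-→d13:-→d14:-→d15:-→d16:-→d17:-→d18:H2→d19:-→d20:H0→d21:-→d22:-→d23:-→d24:-→d25:-→d26:-→d27:-→d28:H2 -> H2
  + 56.219.128.0/17 (H5) depth=17
  + 56.219.208.0/20 (H0) depth=20
  + 48.0.0.0/4 (H2) depth=4
  + 150.255.0.0/16 (H2) depth=16
  + 56.219.217.0/24 (H3) depth=24
  del 128.0.0.0/1 (clear depth 1)
  del 150.0.0.0/8 (clear depth 8)
  + 56.219.217.192/26 (H3) depth=26
  del 56.219.208.0/20 (clear depth 20)
  + 150.255.125.144/28 (H0) depth=28
  lookup 48.0.0.32: bits 0011 walk d0:-→d1:-→d2:-→d3:-→d4:H2 -> H2
  lookup 150.255.125.144: bits 1001011011111111011111011001 walk d0:-→d1:-→d2:-→d3:-→d4:-→d5:-→d6:-→d7:-→d8:-→d9:-→d10:-→d11:-→d12:-→d13:-→d14:-→d15:-→d16:H2→d17:-→d18:H2→d19:-→d20:H0→d21:-→d22:-→d23:-→d24:-→d25:-→d26:-→d27:-→d28:H0 -> H0
  lookup 56.83.151.151: bits 00111000 walk d0:-→d1:-→d2:-→d3:-→d4:H2→d5:-→d6:-→d7:-→d8:H2 -> H2
  lookup 56.219.217.193: bits 00111000110110111101100111 walk d0:-→d1:-→d2:-→d3:-→d4:H2→d5:-→d6:-→d7:-→d8:H2→d9:-→d10:-→d11:-→d12:-→d13:-→d14:-→d15:-→d16:H0→d17:H5→d18:-→d19:-→d20:-→d21:-→d22:-→d23:-→d24:H3→d25:-→d26:H3 -> H3

== LOOKUPS ==
["H1","H1","H1","H5","H2","H2","H0","H2","H2","H0","H2","H3"]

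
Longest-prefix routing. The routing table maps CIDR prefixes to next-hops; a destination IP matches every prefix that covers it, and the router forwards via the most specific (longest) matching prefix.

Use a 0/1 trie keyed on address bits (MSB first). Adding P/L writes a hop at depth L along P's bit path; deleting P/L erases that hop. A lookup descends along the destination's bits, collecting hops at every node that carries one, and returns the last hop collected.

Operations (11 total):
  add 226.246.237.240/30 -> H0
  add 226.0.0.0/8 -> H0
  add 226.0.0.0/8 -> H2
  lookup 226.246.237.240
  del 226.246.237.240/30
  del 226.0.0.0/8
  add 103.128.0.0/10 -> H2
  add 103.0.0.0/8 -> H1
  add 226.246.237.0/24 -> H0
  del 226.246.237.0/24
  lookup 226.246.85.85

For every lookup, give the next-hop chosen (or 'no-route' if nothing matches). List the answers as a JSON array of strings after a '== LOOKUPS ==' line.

Process each operation:
  add 226.246.237.240/30 -> H0 at depth 30
  add 226.0.0.0/8 -> H0 at depth 8
  add 226.0.0.0/8 -> H2 at depth 8
  Q 226.246.237.240: descend 111000101111011011101101111100 ; hops seen [H2,H0] ; pick H0
  - 226.246.237.240/30 clear@30
  - 226.0.0.0/8 clear@8
  add 103.128.0.0/10 -> H2 at depth 10
  add 103.0.0.0/8 -> H1 at depth 8
  add 226.246.237.0/24 -> H0 at depth 24
  - 226.246.237.0/24 clear@24
  Q 226.246.85.85: descend 1110001011110110 ; hops seen [∅] ; pick no-route

== LOOKUPS ==
["H0","no-route"]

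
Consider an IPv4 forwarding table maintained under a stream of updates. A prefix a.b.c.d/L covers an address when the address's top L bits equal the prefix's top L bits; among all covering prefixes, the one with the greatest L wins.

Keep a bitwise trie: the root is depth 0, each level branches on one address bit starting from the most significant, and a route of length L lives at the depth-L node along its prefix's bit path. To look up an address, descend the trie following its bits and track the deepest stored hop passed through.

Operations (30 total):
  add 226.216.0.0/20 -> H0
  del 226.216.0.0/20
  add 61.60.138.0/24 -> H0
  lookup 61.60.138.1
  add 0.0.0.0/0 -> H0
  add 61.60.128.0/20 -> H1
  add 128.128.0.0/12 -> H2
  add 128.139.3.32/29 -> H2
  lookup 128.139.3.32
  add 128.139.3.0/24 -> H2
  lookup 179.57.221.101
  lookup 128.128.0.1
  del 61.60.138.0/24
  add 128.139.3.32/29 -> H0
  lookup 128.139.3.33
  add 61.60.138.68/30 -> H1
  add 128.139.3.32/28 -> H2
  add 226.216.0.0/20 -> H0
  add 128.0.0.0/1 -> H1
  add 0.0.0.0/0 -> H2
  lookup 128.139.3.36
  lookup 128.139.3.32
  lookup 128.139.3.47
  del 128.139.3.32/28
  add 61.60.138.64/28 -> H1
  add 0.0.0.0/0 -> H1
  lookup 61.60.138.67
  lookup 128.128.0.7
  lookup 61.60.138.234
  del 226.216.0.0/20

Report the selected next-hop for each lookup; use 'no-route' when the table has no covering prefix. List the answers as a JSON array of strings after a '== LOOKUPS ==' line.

Process each operation:
  add 226.216.0.0/20 -> H0 at depth 20
  - 226.216.0.0/20 clear@20
  add 61.60.138.0/24 -> H0 at depth 24
  ? 61.60.138.1  path d0:-→d1:-→d2:-→d3:-→d4:-→d5:-→d6:-→d7:-→d8:-→d9:-→d10:-→d11:-→d12:-→d13:-→d14:-→d15:-→d16:-→d17:-→d18:-→d19:-→d20:-→d21:-→d22:-→d23:-→d24:H0  best=H0
  add 0.0.0.0/0 -> H0 at depth 0
  add 61.60.128.0/20 -> H1 at depth 20
  add 128.128.0.0/12 -> H2 at depth 12
  add 128.139.3.32/29 -> H2 at depth 29
  ? 128.139.3.32  path d0:H0→d1:-→d2:-→d3:-→d4:-→d5:-→d6:-→d7:-→d8:-→d9:-→d10:-→d11:-→d12:H2→d13:-→d14:-→d15:-→d16:-→d17:-→d18:-→d19:-→d20:-→d21:-→d22:-→d23:-→d24:-→d25:-→d26:-→d27:-→d28:-→d29:H2  best=H2
  add 128.139.3.0/24 -> H2 at depth 24
  ? 179.57.221.101  path d0:H0→d1:-→d2:-  best=H0
  ? 128.128.0.1  path d0:H0→d1:-→d2:-→d3:-→d4:-→d5:-→d6:-→d7:-→d8:-→d9:-→d10:-→d11:-→d12:H2  best=H2
  - 61.60.138.0/24 clear@24
  add 128.139.3.32/29 -> H0 at depth 29
  ? 128.139.3.33  path d0:H0→d1:-→d2:-→d3:-→d4:-→d5:-→d6:-→d7:-→d8:-→d9:-→d10:-→d11:-→d12:H2→d13:-→d14:-→d15:-→d16:-→d17:-→d18:-→d19:-→d20:-→d21:-→d22:-→d23:-→d24:H2→d25:-→d26:-→d27:-→d28:-→d29:H0  best=H0
  add 61.60.138.68/30 -> H1 at depth 30
  add 128.139.3.32/28 -> H2 at depth 28
  add 226.216.0.0/20 -> H0 at depth 20
  add 128.0.0.0/1 -> H1 at depth 1
  add 0.0.0.0/0 -> H2 at depth 0
  ? 128.139.3.36  path d0:H2→d1:H1→d2:-→d3:-→d4:-→d5:-→d6:-→d7:-→d8:-→d9:-→d10:-→d11:-→d12:H2→d13:-→d14:-→d15:-→d16:-→d17:-→d18:-→d19:-→d20:-→d21:-→d22:-→d23:-→d24:H2→d25:-→d26:-→d27:-→d28:H2→d29:H0  best=H0
  ? 128.139.3.32  path d0:H2→d1:H1→d2:-→d3:-→d4:-→d5:-→d6:-→d7:-→d8:-→d9:-→d10:-→d11:-→d12:H2→d13:-→d14:-→d15:-→d16:-→d17:-→d18:-→d19:-→d20:-→d21:-→d22:-→d23:-→d24:H2→d25:-→d26:-→d27:-→d28:H2→d29:H0  best=H0
  ? 128.139.3.47  path d0:H2→d1:H1→d2:-→d3:-→d4:-→d5:-→d6:-→d7:-→d8:-→d9:-→d10:-→d11:-→d12:H2→d13:-→d14:-→d15:-→d16:-→d17:-→d18:-→d19:-→d20:-→d21:-→d22:-→d23:-→d24:H2→d25:-→d26:-→d27:-→d28:H2  best=H2
  - 128.139.3.32/28 clear@28
  add 61.60.138.64/28 -> H1 at depth 28
  add 0.0.0.0/0 -> H1 at depth 0
  ? 61.60.138.67  path d0:H1→d1:-→d2:-→d3:-→d4:-→d5:-→d6:-→d7:-→d8:-→d9:-→d10:-→d11:-→d12:-→d13:-→d14:-→d15:-→d16:-→d17:-→d18:-→d19:-→d20:H1→d21:-→d22:-→d23:-→d24:-→d25:-→d26:-→d27:-→d28:H1→d29:-  best=H1
  ? 128.128.0.7  path d0:H1→d1:H1→d2:-→d3:-→d4:-→d5:-→d6:-→d7:-→d8:-→d9:-→d10:-→d11:-→d12:H2  best=H2
  ? 61.60.138.234  path d0:H1→d1:-→d2:-→d3:-→d4:-→d5:-→d6:-→d7:-→d8:-→d9:-→d10:-→d11:-→d12:-→d13:-→d14:-→d15:-→d16:-→d17:-→d18:-→d19:-→d20:H1→d21:-→d22:-→d23:-→d24:-  best=H1
  - 226.216.0.0/20 clear@20

== LOOKUPS ==
["H0","H2","H0","H2","H0","H0","H0","H2","H1","H2","H1"]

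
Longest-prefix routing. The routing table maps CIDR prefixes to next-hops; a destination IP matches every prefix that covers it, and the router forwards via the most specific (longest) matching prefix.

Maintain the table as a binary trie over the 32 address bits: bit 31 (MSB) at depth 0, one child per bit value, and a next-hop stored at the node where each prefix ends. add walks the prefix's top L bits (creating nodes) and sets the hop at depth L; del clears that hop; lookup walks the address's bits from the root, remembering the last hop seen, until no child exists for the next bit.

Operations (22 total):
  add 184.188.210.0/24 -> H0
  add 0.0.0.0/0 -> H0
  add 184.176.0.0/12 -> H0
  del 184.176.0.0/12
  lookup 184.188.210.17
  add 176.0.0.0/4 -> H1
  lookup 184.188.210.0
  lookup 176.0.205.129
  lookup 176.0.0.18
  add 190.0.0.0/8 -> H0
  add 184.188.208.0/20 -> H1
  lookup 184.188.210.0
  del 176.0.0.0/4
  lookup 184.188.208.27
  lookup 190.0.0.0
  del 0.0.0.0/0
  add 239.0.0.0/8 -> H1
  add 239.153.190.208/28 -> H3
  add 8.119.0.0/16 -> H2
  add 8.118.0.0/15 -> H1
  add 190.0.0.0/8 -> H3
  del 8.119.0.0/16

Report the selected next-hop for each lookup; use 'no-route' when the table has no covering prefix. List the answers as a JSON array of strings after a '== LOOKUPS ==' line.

Process each operation:
  add 184.188.210.0/24 -> H0 at depth 24
  add 0.0.0.0/0 -> H0 at depth 0
  add 184.176.0.0/12 -> H0 at depth 12
  del 184.176.0.0/12 (clear depth 12)
  lookup 184.188.210.17: bits 101110001011110011010010 walk d0:H0→d1:-→d2:-→d3:-→d4:-→d5:-→d6:-→d7:-→d8:-→d9:-→d10:-→d11:-→d12:-→d13:-→d14:-→d15:-→d16:-→d17:-→d18:-→d19:-→d20:-→d21:-→d22:-→d23:-→d24:H0 -> H0
  add 176.0.0.0/4 -> H1 at depth 4
  lookup 184.188.210.0: bits 101110001011110011010010 walk d0:H0→d1:-→d2:-→d3:-→d4:H1→d5:-→d6:-→d7:-→d8:-→d9:-→d10:-→d11:-→d12:-→d13:-→d14:-→d15:-→d16:-→d17:-→d18:-→d19:-→d20:-→d21:-→d22:-→d23:-→d24:H0 -> H0
  lookup 176.0.205.129: bits 1011 walk d0:H0→d1:-→d2:-→d3:-→d4:H1 -> H1
  lookup 176.0.0.18: bits 1011 walk d0:H0→d1:-→d2:-→d3:-→d4:H1 -> H1
  add 190.0.0.0/8 -> H0 at depth 8
  add 184.188.208.0/20 -> H1 at depth 20
  lookup 184.188.210.0: bits 101110001011110011010010 walk d0:H0→d1:-→d2:-→d3:-→d4:H1→d5:-→d6:-→d7:-→d8:-→d9:-→d10:-→d11:-→d12:-→d13:-→d14:-→d15:-→d16:-→d17:-→d18:-→d19:-→d20:H1→d21:-→d22:-→d23:-→d24:H0 -> H0
  del 176.0.0.0/4 (clear depth 4)
  lookup 184.188.208.27: bits 1011100010111100110100 walk d0:H0→d1:-→d2:-→d3:-→d4:-→d5:-→d6:-→d7:-→d8:-→d9:-→d10:-→d11:-→d12:-→d13:-→d14:-→d15:-→d16:-→d17:-→d18:-→d19:-→d20:H1→d21:-→d22:- -> H1
  lookup 190.0.0.0: bits 10111110 walk d0:H0→d1:-→d2:-→d3:-→d4:-→d5:-→d6:-→d7:-→d8:H0 -> H0
  del 0.0.0.0/0 (clear depth 0)
  add 239.0.0.0/8 -> H1 at depth 8
  add 239.153.190.208/28 -> H3 at depth 28
  add 8.119.0.0/16 -> H2 at depth 16
  add 8.118.0.0/15 -> H1 at depth 15
  add 190.0.0.0/8 -> H3 at depth 8
  del 8.119.0.0/16 (clear depth 16)

== LOOKUPS ==
["H0","H0","H1","H1","H0","H1","H0"]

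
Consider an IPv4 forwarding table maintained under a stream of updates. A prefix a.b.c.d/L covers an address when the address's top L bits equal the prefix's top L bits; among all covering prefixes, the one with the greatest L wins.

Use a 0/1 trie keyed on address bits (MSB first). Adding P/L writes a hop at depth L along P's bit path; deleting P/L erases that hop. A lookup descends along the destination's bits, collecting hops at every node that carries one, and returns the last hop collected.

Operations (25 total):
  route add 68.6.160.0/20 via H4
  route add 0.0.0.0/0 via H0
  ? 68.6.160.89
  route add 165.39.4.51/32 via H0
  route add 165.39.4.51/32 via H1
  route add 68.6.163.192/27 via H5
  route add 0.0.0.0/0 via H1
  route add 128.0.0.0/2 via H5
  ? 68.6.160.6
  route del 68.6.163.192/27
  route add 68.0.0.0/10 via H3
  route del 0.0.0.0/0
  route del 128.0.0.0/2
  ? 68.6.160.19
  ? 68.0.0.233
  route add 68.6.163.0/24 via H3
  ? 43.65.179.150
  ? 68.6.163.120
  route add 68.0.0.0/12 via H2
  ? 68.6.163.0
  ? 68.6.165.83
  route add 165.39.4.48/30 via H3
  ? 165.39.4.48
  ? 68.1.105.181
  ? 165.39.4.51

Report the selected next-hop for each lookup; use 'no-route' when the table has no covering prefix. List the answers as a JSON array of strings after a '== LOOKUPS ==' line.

Process each operation:
  + 68.6.160.0/20 (H4) depth=20
  + 0.0.0.0/0 (H0) depth=0
  ? 68.6.160.89  path d0:H0→d1:-→d2:-→d3:-→d4:-→d5:-→d6:-→d7:-→d8:-→d9:-→d10:-→d11:-→d12:-→d13:-→d14:-→d15:-→d16:-→d17:-→d18:-→d19:-→d20:H4  best=H4
  + 165.39.4.51/32 (H0) depth=32
  + 165.39.4.51/32 (H1) depth=32
  + 68.6.163.192/27 (H5) depth=27
  + 0.0.0.0/0 (H1) depth=0
  + 128.0.0.0/2 (H5) depth=2
  ? 68.6.160.6  path d0:H1→d1:-→d2:-→d3:-→d4:-→d5:-→d6:-→d7:-→d8:-→d9:-→d10:-→d11:-→d12:-→d13:-→d14:-→d15:-→d16:-→d17:-→d18:-→d19:-→d20:H4→d21:-→d22:-  best=H4
  del 68.6.163.192/27 (clear depth 27)
  + 68.0.0.0/10 (H3) depth=10
  del 0.0.0.0/0 (clear depth 0)
  del 128.0.0.0/2 (clear depth 2)
  ? 68.6.160.19  path d0:-→d1:-→d2:-→d3:-→d4:-→d5:-→d6:-→d7:-→d8:-→d9:-→d10:H3→d11:-→d12:-→d13:-→d14:-→d15:-→d16:-→d17:-→d18:-→d19:-→d20:H4→d21:-→d22:-  best=H4
  ? 68.0.0.233  path d0:-→d1:-→d2:-→d3:-→d4:-→d5:-→d6:-→d7:-→d8:-→d9:-→d10:H3→d11:-→d12:-→d13:-  best=H3
  + 68.6.163.0/24 (H3) depth=24
  ? 43.65.179.150  path d0:-→d1:-  best=no-route
  ? 68.6.163.120  path d0:-→d1:-→d2:-→d3:-→d4:-→d5:-→d6:-→d7:-→d8:-→d9:-→d10:H3→d11:-→d12:-→d13:-→d14:-→d15:-→d16:-→d17:-→d18:-→d19:-→d20:H4→d21:-→d22:-→d23:-→d24:H3  best=H3
  + 68.0.0.0/12 (H2) depth=12
  ? 68.6.163.0  path d0:-→d1:-→d2:-→d3:-→d4:-→d5:-→d6:-→d7:-→d8:-→d9:-→d10:H3→d11:-→d12:H2→d13:-→d14:-→d15:-→d16:-→d17:-→d18:-→d19:-→d20:H4→d21:-→d22:-→d23:-→d24:H3  best=H3
  ? 68.6.165.83  path d0:-→d1:-→d2:-→d3:-→d4:-→d5:-→d6:-→d7:-→d8:-→d9:-→d10:H3→d11:-→d12:H2→d13:-→d14:-→d15:-→d16:-→d17:-→d18:-→d19:-→d20:H4→d21:-  best=H4
  + 165.39.4.48/30 (H3) depth=30
  ? 165.39.4.48  path d0:-→d1:-→d2:-→d3:-→d4:-→d5:-→d6:-→d7:-→d8:-→d9:-→d10:-→d11:-→d12:-→d13:-→d14:-→d15:-→d16:-→d17:-→d18:-→d19:-→d20:-→d21:-→d22:-→d23:-→d24:-→d25:-→d26:-→d27:-→d28:-→d29:-→d30:H3  best=H3
  ? 68.1.105.181  path d0:-→d1:-→d2:-→d3:-→d4:-→d5:-→d6:-→d7:-→d8:-→d9:-→d10:H3→d11:-→d12:H2→d13:-  best=H2
  ? 165.39.4.51  path d0:-→d1:-→d2:-→d3:-→d4:-→d5:-→d6:-→d7:-→d8:-→d9:-→d10:-→d11:-→d12:-→d13:-→d14:-→d15:-→d16:-→d17:-→d18:-→d19:-→d20:-→d21:-→d22:-→d23:-→d24:-→d25:-→d26:-→d27:-→d28:-→d29:-→d30:H3→d31:-→d32:H1  best=H1

== LOOKUPS ==
["H4","H4","H4","H3","no-route","H3","H3","H4","H3","H2","H1"]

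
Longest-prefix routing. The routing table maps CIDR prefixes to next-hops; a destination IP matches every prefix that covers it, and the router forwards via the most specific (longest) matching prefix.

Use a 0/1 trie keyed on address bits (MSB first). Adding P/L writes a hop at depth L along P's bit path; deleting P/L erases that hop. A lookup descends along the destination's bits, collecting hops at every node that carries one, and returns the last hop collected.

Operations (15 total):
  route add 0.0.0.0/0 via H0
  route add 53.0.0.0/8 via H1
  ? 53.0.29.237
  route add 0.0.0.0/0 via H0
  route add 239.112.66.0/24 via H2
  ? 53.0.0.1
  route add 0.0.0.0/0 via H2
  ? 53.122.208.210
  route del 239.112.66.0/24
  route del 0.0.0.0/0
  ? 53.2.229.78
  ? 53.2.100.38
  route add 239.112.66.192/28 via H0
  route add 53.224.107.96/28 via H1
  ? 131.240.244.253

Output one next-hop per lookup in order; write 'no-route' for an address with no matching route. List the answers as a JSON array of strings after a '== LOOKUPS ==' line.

Trace:
  add 0.0.0.0/0 -> H0 at depth 0
  add 53.0.0.0/8 -> H1 at depth 8
  ? 53.0.29.237  path d0:H0→d1:-→d2:-→d3:-→d4:-→d5:-→d6:-→d7:-→d8:H1  best=H1
  add 0.0.0.0/0 -> H0 at depth 0
  add 239.112.66.0/24 -> H2 at depth 24
  ? 53.0.0.1  path d0:H0→d1:-→d2:-→d3:-→d4:-→d5:-→d6:-→d7:-→d8:H1  best=H1
  add 0.0.0.0/0 -> H2 at depth 0
  ? 53.122.208.210  path d0:H2→d1:-→d2:-→d3:-→d4:-→d5:-→d6:-→d7:-→d8:H1  best=H1
  - 239.112.66.0/24 clear@24
  - 0.0.0.0/0 clear@0
  ? 53.2.229.78  path d0:-→d1:-→d2:-→d3:-→d4:-→d5:-→d6:-→d7:-→d8:H1  best=H1
  ? 53.2.100.38  path d0:-→d1:-→d2:-→d3:-→d4:-→d5:-→d6:-→d7:-→d8:H1  best=H1
  add 239.112.66.192/28 -> H0 at depth 28
  add 53.224.107.96/28 -> H1 at depth 28
  ? 131.240.244.253  path d0:-→d1:-  best=no-route

== LOOKUPS ==
["H1","H1","H1","H1","H1","no-route"]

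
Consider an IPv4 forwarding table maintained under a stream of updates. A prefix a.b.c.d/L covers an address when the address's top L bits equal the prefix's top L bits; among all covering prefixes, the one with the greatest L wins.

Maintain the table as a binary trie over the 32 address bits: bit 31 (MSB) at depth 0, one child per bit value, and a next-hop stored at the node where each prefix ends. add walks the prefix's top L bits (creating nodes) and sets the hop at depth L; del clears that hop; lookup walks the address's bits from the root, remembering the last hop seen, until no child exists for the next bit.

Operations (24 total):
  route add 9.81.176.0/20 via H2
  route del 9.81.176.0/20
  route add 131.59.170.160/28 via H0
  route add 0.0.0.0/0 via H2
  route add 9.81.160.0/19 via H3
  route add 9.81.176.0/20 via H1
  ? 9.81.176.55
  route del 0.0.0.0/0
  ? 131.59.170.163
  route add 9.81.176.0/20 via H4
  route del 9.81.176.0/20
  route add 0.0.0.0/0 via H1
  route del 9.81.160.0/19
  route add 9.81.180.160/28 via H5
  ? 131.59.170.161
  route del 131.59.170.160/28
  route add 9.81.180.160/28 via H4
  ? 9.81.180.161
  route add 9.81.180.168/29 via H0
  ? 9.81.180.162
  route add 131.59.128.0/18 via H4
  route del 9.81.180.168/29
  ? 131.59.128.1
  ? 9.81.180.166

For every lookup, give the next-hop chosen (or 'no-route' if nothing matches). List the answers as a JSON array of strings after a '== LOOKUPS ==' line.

Process each operation:
  + 9.81.176.0/20 (H2) depth=20
  - 9.81.176.0/20 clear@20
  + 131.59.170.160/28 (H0) depth=28
  + 0.0.0.0/0 (H2) depth=0
  + 9.81.160.0/19 (H3) depth=19
  + 9.81.176.0/20 (H1) depth=20
  ? 9.81.176.55  path d0:H2→d1:-→d2:-→d3:-→d4:-→d5:-→d6:-→d7:-→d8:-→d9:-→d10:-→d11:-→d12:-→d13:-→d14:-→d15:-→d16:-→d17:-→d18:-→d19:H3→d20:H1  best=H1
  - 0.0.0.0/0 clear@0
  ? 131.59.170.163  path d0:-→d1:-→d2:-→d3:-→d4:-→d5:-→d6:-→d7:-→d8:-→d9:-→d10:-→d11:-→d12:-→d13:-→d14:-→d15:-→d16:-→d17:-→d18:-→d19:-→d20:-→d21:-→d22:-→d23:-→d24:-→d25:-→d26:-→d27:-→d28:H0  best=H0
  + 9.81.176.0/20 (H4) depth=20
  - 9.81.176.0/20 clear@20
  + 0.0.0.0/0 (H1) depth=0
  - 9.81.160.0/19 clear@19
  + 9.81.180.160/28 (H5) depth=28
  ? 131.59.170.161  path d0:H1→d1:-→d2:-→d3:-→d4:-→d5:-→d6:-→d7:-→d8:-→d9:-→d10:-→d11:-→d12:-→d13:-→d14:-→d15:-→d16:-→d17:-→d18:-→d19:-→d20:-→d21:-→d22:-→d23:-→d24:-→d25:-→d26:-→d27:-→d28:H0  best=H0
  - 131.59.170.160/28 clear@28
  + 9.81.180.160/28 (H4) depth=28
  ? 9.81.180.161  path d0:H1→d1:-→d2:-→d3:-→d4:-→d5:-→d6:-→d7:-→d8:-→d9:-→d10:-→d11:-→d12:-→d13:-→d14:-→d15:-→d16:-→d17:-→d18:-→d19:-→d20:-→d21:-→d22:-→d23:-→d24:-→d25:-→d26:-→d27:-→d28:H4  best=H4
  + 9.81.180.168/29 (H0) depth=29
  ? 9.81.180.162  path d0:H1→d1:-→d2:-→d3:-→d4:-→d5:-→d6:-→d7:-→d8:-→d9:-→d10:-→d11:-→d12:-→d13:-→d14:-→d15:-→d16:-→d17:-→d18:-→d19:-→d20:-→d21:-→d22:-→d23:-→d24:-→d25:-→d26:-→d27:-→d28:H4  best=H4
  + 131.59.128.0/18 (H4) depth=18
  - 9.81.180.168/29 clear@29
  ? 131.59.128.1  path d0:H1→d1:-→d2:-→d3:-→d4:-→d5:-→d6:-→d7:-→d8:-→d9:-→d10:-→d11:-→d12:-→d13:-→d14:-→d15:-→d16:-→d17:-→d18:H4  best=H4
  ? 9.81.180.166  path d0:H1→d1:-→d2:-→d3:-→d4:-→d5:-→d6:-→d7:-→d8:-→d9:-→d10:-→d11:-→d12:-→d13:-→d14:-→d15:-→d16:-→d17:-→d18:-→d19:-→d20:-→d21:-→d22:-→d23:-→d24:-→d25:-→d26:-→d27:-→d28:H4  best=H4

== LOOKUPS ==
["H1","H0","H0","H4","H4","H4","H4"]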